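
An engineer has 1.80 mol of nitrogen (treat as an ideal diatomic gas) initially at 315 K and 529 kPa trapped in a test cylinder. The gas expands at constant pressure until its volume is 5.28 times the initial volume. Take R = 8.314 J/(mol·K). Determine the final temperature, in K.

V₁ = nRT₁/P₁ = 1.80×8.314×315/529 = 8.91 L.
Isobaric: P stays 529 kPa; V/T = const ⇒ T₂ = 1660 K, V₂ = 47.1 L.

1660 K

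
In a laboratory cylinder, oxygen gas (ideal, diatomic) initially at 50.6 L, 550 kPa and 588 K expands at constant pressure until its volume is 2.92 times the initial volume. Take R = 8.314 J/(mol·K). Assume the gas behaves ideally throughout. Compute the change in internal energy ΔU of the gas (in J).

n = P₁V₁/(RT₁) = 550×50.6/(8.314×588) = 5.69 mol.
Isobaric: P stays 550 kPa; V/T = const ⇒ T₂ = 1720 K, V₂ = 148 L.
For an ideal gas ΔU = nCvΔT with Cv = (5/2)R = 20.8 J/(mol·K).
ΔU = 5.69×20.8×(1720−588) = 134000 J.

134000 J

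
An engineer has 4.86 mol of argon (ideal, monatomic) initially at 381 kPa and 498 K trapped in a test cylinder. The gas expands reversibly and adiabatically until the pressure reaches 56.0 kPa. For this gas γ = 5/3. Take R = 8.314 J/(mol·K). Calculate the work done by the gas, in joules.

V₁ = nRT₁/P₁ = 4.86×8.314×498/381 = 52.8 L.
Adiabatic: T₂/T₁ = (P₂/P₁)^((γ−1)/γ) ⇒ T₂ = 498×(0.147)^0.400 = 231 K; V₂ = 167 L.
ΔU = nCvΔT = 4.86×12.5×(231−498) = -16200 J.
Q = 0 for an adiabatic process, so W = −ΔU = 16200 J.

16200 J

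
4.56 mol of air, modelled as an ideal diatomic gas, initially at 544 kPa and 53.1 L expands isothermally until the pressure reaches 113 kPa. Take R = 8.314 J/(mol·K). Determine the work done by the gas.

T₁ = P₁V₁/(nR) = 544×53.1/(4.56×8.314) = 762 K.
Isothermal: T stays 762 K; PV = const ⇒ V₂ = 256 L, P₂ = 113 kPa.
W = nRT ln(V₂/V₁) = 4.56×8.314×762×ln(4.81) = 45400 J.

45400 J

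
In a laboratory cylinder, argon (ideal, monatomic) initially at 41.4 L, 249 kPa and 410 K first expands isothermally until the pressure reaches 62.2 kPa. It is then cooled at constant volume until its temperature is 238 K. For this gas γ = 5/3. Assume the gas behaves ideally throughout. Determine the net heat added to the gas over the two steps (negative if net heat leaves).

n = P₁V₁/(RT₁) = 249×41.4/(8.314×410) = 3.02 mol.
Step 1 — Isothermal: T stays 410 K; PV = const ⇒ V₂ = 166 L, P₂ = 62.2 kPa.
ΔU = 0 (ideal gas, T constant).
W = nRT ln(V₂/V₁) = 3.02×8.314×410×ln(4.00) = 14300 J.
Q = ΔU + W = 14300 J.
State after step 1: P = 62.2 kPa, V = 166 L, T = 410 K.
Step 2 — Isochoric: V stays 166 L; P/T = const ⇒ T₂ = 238 K, P₂ = 36.1 kPa.
W = 0 (no volume change).
ΔU = nCvΔT = 3.02×12.5×(238−410) = -6490 J.
Q = ΔU = -6490 J.
Net over both steps: W = 14300 J, Q = 7810 J, ΔU = -6490 J.

7810 J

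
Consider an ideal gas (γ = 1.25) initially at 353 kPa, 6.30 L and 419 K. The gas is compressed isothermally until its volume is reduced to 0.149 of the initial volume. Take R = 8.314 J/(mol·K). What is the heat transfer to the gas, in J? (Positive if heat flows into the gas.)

n = P₁V₁/(RT₁) = 353×6.30/(8.314×419) = 0.638 mol.
Isothermal: T stays 419 K; PV = const ⇒ V₂ = 0.939 L, P₂ = 2370 kPa.
ΔU = 0 (ideal gas, T constant).
W = nRT ln(V₂/V₁) = 0.638×8.314×419×ln(0.149) = -4230 J.
Q = ΔU + W = -4230 J.

-4230 J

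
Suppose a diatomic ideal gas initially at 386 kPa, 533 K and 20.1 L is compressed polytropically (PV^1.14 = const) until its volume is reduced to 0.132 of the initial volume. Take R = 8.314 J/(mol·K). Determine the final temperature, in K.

Polytropic n=1.14: T₂ = T₁(V₁/V₂)^(n−1) = 533×(7.58)^0.14 = 708 K; P₂ = P₁(V₁/V₂)^n = 3880 kPa.

708 K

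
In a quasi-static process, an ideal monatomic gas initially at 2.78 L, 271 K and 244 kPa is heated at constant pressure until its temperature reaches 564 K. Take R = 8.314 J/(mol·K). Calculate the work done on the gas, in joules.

-733 J

n = P₁V₁/(RT₁) = 244×2.78/(8.314×271) = 0.301 mol.
Isobaric: P stays 244 kPa; V/T = const ⇒ T₂ = 564 K, V₂ = 5.79 L.
W = PΔV = 244×(5.79−2.78) kPa·L = 733 J.
Work done on the gas = −W_by = -733 J.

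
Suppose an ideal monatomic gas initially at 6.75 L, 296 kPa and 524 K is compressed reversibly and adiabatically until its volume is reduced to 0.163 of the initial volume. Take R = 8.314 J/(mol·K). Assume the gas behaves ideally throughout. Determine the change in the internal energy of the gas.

7050 J

n = P₁V₁/(RT₁) = 296×6.75/(8.314×524) = 0.459 mol.
Adiabatic: TV^(γ−1) = const ⇒ T₂ = 524×(6.13)^0.667 = 1760 K; PV^γ = const ⇒ P₂ = 6090 kPa.
For an ideal gas ΔU = nCvΔT with Cv = (3/2)R = 12.5 J/(mol·K).
ΔU = 0.459×12.5×(1760−524) = 7050 J.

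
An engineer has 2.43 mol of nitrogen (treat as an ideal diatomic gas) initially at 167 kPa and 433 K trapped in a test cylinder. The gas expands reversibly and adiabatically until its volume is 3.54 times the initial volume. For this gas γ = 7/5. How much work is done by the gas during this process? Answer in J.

8680 J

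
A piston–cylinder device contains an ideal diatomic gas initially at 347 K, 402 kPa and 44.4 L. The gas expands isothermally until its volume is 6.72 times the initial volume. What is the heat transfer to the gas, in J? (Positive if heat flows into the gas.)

34000 J

n = P₁V₁/(RT₁) = 402×44.4/(8.314×347) = 6.19 mol.
Isothermal: T stays 347 K; PV = const ⇒ V₂ = 298 L, P₂ = 59.8 kPa.
ΔU = 0 (ideal gas, T constant).
W = nRT ln(V₂/V₁) = 6.19×8.314×347×ln(6.72) = 34000 J.
Q = ΔU + W = 34000 J.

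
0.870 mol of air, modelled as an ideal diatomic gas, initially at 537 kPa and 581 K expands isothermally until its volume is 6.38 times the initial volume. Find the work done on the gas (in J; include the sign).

V₁ = nRT₁/P₁ = 0.870×8.314×581/537 = 7.83 L.
Isothermal: T stays 581 K; PV = const ⇒ V₂ = 49.9 L, P₂ = 84.2 kPa.
W = nRT ln(V₂/V₁) = 0.870×8.314×581×ln(6.38) = 7790 J.
Work done on the gas = −W_by = -7790 J.

-7790 J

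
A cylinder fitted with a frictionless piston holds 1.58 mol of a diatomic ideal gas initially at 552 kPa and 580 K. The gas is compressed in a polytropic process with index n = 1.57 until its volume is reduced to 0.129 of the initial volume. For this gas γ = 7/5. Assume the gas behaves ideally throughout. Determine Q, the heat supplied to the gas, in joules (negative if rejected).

V₁ = nRT₁/P₁ = 1.58×8.314×580/552 = 13.8 L.
Polytropic n=1.57: T₂ = T₁(V₁/V₂)^(n−1) = 580×(7.75)^0.57 = 1860 K; P₂ = P₁(V₁/V₂)^n = 13800 kPa.
W = (P₁V₁−P₂V₂)/(n−1) = (552×13.8−13800×1.78)/0.57 = -29600 J.
ΔU = nCvΔT = 1.58×20.8×(1860−580) = 42200 J.
Q = ΔU + W = 12600 J.

12600 J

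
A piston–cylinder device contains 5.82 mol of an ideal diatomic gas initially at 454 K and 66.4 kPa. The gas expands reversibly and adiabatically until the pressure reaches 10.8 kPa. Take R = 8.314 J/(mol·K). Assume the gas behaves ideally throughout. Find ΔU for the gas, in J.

V₁ = nRT₁/P₁ = 5.82×8.314×454/66.4 = 331 L.
Adiabatic: T₂/T₁ = (P₂/P₁)^((γ−1)/γ) ⇒ T₂ = 454×(0.163)^0.286 = 270 K; V₂ = 1210 L.
For an ideal gas ΔU = nCvΔT with Cv = (5/2)R = 20.8 J/(mol·K).
ΔU = 5.82×20.8×(270−454) = -22200 J.

-22200 J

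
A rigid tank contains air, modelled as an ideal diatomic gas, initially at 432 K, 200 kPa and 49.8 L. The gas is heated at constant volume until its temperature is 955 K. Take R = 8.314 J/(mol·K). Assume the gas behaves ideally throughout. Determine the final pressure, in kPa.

Isochoric: V stays 49.8 L; P/T = const ⇒ T₂ = 955 K, P₂ = 442 kPa.

442 kPa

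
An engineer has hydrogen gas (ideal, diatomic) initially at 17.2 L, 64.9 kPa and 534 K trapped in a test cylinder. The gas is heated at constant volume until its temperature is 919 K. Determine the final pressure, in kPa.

Isochoric: V stays 17.2 L; P/T = const ⇒ T₂ = 919 K, P₂ = 112 kPa.

112 kPa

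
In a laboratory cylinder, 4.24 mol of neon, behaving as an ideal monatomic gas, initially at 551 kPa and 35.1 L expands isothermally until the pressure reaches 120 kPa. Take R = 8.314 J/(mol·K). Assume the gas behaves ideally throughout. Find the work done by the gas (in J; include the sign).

T₁ = P₁V₁/(nR) = 551×35.1/(4.24×8.314) = 549 K.
Isothermal: T stays 549 K; PV = const ⇒ V₂ = 161 L, P₂ = 120 kPa.
W = nRT ln(V₂/V₁) = 4.24×8.314×549×ln(4.59) = 29500 J.

29500 J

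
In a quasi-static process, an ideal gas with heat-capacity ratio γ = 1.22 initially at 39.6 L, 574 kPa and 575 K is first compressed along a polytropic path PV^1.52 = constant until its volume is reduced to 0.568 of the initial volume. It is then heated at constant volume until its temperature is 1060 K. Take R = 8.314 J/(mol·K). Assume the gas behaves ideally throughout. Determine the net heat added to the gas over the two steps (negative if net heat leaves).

n = P₁V₁/(RT₁) = 574×39.6/(8.314×575) = 4.75 mol.
Step 1 — Polytropic n=1.52: T₂ = T₁(V₁/V₂)^(n−1) = 575×(1.76)^0.52 = 772 K; P₂ = P₁(V₁/V₂)^n = 1360 kPa.
W = (P₁V₁−P₂V₂)/(n−1) = (574×39.6−1360×22.5)/0.52 = -14900 J.
ΔU = nCvΔT = 4.75×37.8×(772−575) = 35300 J.
Q = ΔU + W = 20400 J.
State after step 1: P = 1360 kPa, V = 22.5 L, T = 772 K.
Step 2 — Isochoric: V stays 22.5 L; P/T = const ⇒ T₂ = 1060 K, P₂ = 1860 kPa.
W = 0 (no volume change).
ΔU = nCvΔT = 4.75×37.8×(1060−772) = 51800 J.
Q = ΔU = 51800 J.
Net over both steps: W = -14900 J, Q = 72200 J, ΔU = 87100 J.

72200 J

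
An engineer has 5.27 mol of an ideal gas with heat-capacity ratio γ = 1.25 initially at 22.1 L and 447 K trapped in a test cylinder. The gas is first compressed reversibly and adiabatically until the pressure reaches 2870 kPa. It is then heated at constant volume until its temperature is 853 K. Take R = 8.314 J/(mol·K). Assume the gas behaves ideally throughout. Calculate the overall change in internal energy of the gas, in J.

71200 J

P₁ = nRT₁/V₁ = 5.27×8.314×447/22.1 = 886 kPa.
Step 1 — Adiabatic: T₂/T₁ = (P₂/P₁)^((γ−1)/γ) ⇒ T₂ = 447×(3.24)^0.200 = 565 K; V₂ = 8.63 L.
ΔU = nCvΔT = 5.27×33.3×(565−447) = 20800 J.
Q = 0 for an adiabatic process, so W = −ΔU = -20800 J.
State after step 1: P = 2870 kPa, V = 8.63 L, T = 565 K.
Step 2 — Isochoric: V stays 8.63 L; P/T = const ⇒ T₂ = 853 K, P₂ = 4330 kPa.
W = 0 (no volume change).
ΔU = nCvΔT = 5.27×33.3×(853−565) = 50400 J.
Q = ΔU = 50400 J.
Net over both steps: W = -20800 J, Q = 50400 J, ΔU = 71200 J.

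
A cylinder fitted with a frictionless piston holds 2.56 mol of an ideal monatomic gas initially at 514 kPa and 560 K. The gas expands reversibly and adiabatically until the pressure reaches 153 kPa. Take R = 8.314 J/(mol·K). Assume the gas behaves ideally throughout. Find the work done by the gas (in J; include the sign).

6870 J

V₁ = nRT₁/P₁ = 2.56×8.314×560/514 = 23.2 L.
Adiabatic: T₂/T₁ = (P₂/P₁)^((γ−1)/γ) ⇒ T₂ = 560×(0.298)^0.400 = 345 K; V₂ = 48.0 L.
ΔU = nCvΔT = 2.56×12.5×(345−560) = -6870 J.
Q = 0 for an adiabatic process, so W = −ΔU = 6870 J.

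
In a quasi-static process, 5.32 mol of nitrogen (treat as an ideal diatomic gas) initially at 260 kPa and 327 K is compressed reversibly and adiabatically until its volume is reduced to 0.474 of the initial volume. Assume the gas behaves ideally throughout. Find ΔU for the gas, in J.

12600 J

V₁ = nRT₁/P₁ = 5.32×8.314×327/260 = 55.6 L.
Adiabatic: TV^(γ−1) = const ⇒ T₂ = 327×(2.11)^0.400 = 441 K; PV^γ = const ⇒ P₂ = 739 kPa.
For an ideal gas ΔU = nCvΔT with Cv = (5/2)R = 20.8 J/(mol·K).
ΔU = 5.32×20.8×(441−327) = 12600 J.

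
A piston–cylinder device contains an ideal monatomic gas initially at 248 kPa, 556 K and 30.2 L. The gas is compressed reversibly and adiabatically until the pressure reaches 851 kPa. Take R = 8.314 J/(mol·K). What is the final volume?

14.4 L

Adiabatic: T₂/T₁ = (P₂/P₁)^((γ−1)/γ) ⇒ T₂ = 556×(3.43)^0.400 = 910 K; V₂ = 14.4 L.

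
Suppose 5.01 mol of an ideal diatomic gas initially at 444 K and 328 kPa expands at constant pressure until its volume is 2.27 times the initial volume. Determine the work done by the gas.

23500 J

V₁ = nRT₁/P₁ = 5.01×8.314×444/328 = 56.4 L.
Isobaric: P stays 328 kPa; V/T = const ⇒ T₂ = 1010 K, V₂ = 128 L.
W = PΔV = 328×(128−56.4) kPa·L = 23500 J.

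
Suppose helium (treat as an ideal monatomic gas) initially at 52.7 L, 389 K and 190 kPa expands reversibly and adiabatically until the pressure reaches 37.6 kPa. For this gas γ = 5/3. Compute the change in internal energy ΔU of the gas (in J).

n = P₁V₁/(RT₁) = 190×52.7/(8.314×389) = 3.10 mol.
Adiabatic: T₂/T₁ = (P₂/P₁)^((γ−1)/γ) ⇒ T₂ = 389×(0.198)^0.400 = 203 K; V₂ = 139 L.
For an ideal gas ΔU = nCvΔT with Cv = (3/2)R = 12.5 J/(mol·K).
ΔU = 3.10×12.5×(203−389) = -7160 J.

-7160 J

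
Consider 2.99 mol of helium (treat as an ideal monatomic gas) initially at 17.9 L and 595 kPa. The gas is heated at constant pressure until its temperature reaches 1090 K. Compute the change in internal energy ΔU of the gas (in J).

24700 J

T₁ = P₁V₁/(nR) = 595×17.9/(2.99×8.314) = 428 K.
Isobaric: P stays 595 kPa; V/T = const ⇒ T₂ = 1090 K, V₂ = 45.5 L.
For an ideal gas ΔU = nCvΔT with Cv = (3/2)R = 12.5 J/(mol·K).
ΔU = 2.99×12.5×(1090−428) = 24700 J.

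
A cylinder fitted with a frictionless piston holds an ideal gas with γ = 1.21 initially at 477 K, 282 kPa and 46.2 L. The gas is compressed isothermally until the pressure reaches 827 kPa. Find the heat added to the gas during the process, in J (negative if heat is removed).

n = P₁V₁/(RT₁) = 282×46.2/(8.314×477) = 3.29 mol.
Isothermal: T stays 477 K; PV = const ⇒ V₂ = 15.8 L, P₂ = 827 kPa.
ΔU = 0 (ideal gas, T constant).
W = nRT ln(V₂/V₁) = 3.29×8.314×477×ln(0.341) = -14000 J.
Q = ΔU + W = -14000 J.

-14000 J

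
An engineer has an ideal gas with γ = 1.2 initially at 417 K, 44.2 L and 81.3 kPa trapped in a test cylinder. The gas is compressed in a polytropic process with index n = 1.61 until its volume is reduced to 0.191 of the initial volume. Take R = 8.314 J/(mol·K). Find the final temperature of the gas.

1140 K

Polytropic n=1.61: T₂ = T₁(V₁/V₂)^(n−1) = 417×(5.24)^0.61 = 1140 K; P₂ = P₁(V₁/V₂)^n = 1170 kPa.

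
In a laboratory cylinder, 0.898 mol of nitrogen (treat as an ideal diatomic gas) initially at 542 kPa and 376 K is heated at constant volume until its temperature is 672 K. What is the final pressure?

969 kPa

V₁ = nRT₁/P₁ = 0.898×8.314×376/542 = 5.18 L.
Isochoric: V stays 5.18 L; P/T = const ⇒ T₂ = 672 K, P₂ = 969 kPa.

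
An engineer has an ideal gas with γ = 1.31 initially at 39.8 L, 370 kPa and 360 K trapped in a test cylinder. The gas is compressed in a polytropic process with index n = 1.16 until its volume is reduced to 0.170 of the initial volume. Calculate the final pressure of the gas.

2890 kPa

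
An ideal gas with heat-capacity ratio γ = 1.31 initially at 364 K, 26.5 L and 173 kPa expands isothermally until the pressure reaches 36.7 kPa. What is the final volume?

125 L

Isothermal: T stays 364 K; PV = const ⇒ V₂ = 125 L, P₂ = 36.7 kPa.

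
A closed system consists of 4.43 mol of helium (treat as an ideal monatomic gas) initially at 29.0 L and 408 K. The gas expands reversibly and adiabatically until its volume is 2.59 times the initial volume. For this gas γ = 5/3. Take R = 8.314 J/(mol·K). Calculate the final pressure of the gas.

P₁ = nRT₁/V₁ = 4.43×8.314×408/29.0 = 518 kPa.
Adiabatic: TV^(γ−1) = const ⇒ T₂ = 408×(0.386)^0.667 = 216 K; PV^γ = const ⇒ P₂ = 106 kPa.

106 kPa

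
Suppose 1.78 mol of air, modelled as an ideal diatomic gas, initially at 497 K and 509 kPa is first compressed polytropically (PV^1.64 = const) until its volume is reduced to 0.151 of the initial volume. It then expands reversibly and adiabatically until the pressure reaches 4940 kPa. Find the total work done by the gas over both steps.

V₁ = nRT₁/P₁ = 1.78×8.314×497/509 = 14.5 L.
Step 1 — Polytropic n=1.64: T₂ = T₁(V₁/V₂)^(n−1) = 497×(6.62)^0.64 = 1670 K; P₂ = P₁(V₁/V₂)^n = 11300 kPa.
W = (P₁V₁−P₂V₂)/(n−1) = (509×14.5−11300×2.18)/0.64 = -27000 J.
ΔU = nCvΔT = 1.78×20.8×(1670−497) = 43300 J.
Q = ΔU + W = 16200 J.
State after step 1: P = 11300 kPa, V = 2.18 L, T = 1670 K.
Step 2 — Adiabatic: T₂/T₁ = (P₂/P₁)^((γ−1)/γ) ⇒ T₂ = 1670×(0.437)^0.286 = 1320 K; V₂ = 3.94 L.
ΔU = nCvΔT = 1.78×20.8×(1320−1670) = -13000 J.
Q = 0 for an adiabatic process, so W = −ΔU = 13000 J.
Net over both steps: W = -14100 J, Q = 16200 J, ΔU = 30300 J.

-14100 J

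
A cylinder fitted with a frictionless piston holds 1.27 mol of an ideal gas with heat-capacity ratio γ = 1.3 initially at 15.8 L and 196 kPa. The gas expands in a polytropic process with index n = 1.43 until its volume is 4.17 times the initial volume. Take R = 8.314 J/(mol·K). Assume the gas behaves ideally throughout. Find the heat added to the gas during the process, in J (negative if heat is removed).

-1430 J

T₁ = P₁V₁/(nR) = 196×15.8/(1.27×8.314) = 293 K.
Polytropic n=1.43: T₂ = T₁(V₁/V₂)^(n−1) = 293×(0.240)^0.43 = 159 K; P₂ = P₁(V₁/V₂)^n = 25.4 kPa.
W = (P₁V₁−P₂V₂)/(n−1) = (196×15.8−25.4×65.9)/0.43 = 3300 J.
ΔU = nCvΔT = 1.27×27.7×(159−293) = -4740 J.
Q = ΔU + W = -1430 J.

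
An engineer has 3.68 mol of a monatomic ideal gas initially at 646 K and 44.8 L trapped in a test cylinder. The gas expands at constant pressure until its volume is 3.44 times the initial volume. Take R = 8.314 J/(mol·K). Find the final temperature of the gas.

2220 K

P₁ = nRT₁/V₁ = 3.68×8.314×646/44.8 = 441 kPa.
Isobaric: P stays 441 kPa; V/T = const ⇒ T₂ = 2220 K, V₂ = 154 L.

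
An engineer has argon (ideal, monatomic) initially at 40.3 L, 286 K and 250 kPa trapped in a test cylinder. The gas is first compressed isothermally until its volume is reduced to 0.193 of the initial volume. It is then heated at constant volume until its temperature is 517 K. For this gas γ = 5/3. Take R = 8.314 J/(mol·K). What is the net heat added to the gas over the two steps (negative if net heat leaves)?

n = P₁V₁/(RT₁) = 250×40.3/(8.314×286) = 4.24 mol.
Step 1 — Isothermal: T stays 286 K; PV = const ⇒ V₂ = 7.78 L, P₂ = 1300 kPa.
ΔU = 0 (ideal gas, T constant).
W = nRT ln(V₂/V₁) = 4.24×8.314×286×ln(0.193) = -16600 J.
Q = ΔU + W = -16600 J.
State after step 1: P = 1300 kPa, V = 7.78 L, T = 286 K.
Step 2 — Isochoric: V stays 7.78 L; P/T = const ⇒ T₂ = 517 K, P₂ = 2340 kPa.
W = 0 (no volume change).
ΔU = nCvΔT = 4.24×12.5×(517−286) = 12200 J.
Q = ΔU = 12200 J.
Net over both steps: W = -16600 J, Q = -4370 J, ΔU = 12200 J.

-4370 J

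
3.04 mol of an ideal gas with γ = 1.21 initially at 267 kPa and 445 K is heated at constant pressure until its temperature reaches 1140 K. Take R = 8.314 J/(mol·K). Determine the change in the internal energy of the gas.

83600 J

V₁ = nRT₁/P₁ = 3.04×8.314×445/267 = 42.1 L.
Isobaric: P stays 267 kPa; V/T = const ⇒ T₂ = 1140 K, V₂ = 108 L.
For an ideal gas ΔU = nCvΔT with Cv = R/(γ−1) = 39.6 J/(mol·K).
ΔU = 3.04×39.6×(1140−445) = 83600 J.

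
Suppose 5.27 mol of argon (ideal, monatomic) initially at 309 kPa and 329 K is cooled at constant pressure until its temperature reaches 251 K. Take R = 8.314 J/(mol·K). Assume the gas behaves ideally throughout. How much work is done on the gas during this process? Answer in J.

3420 J

V₁ = nRT₁/P₁ = 5.27×8.314×329/309 = 46.7 L.
Isobaric: P stays 309 kPa; V/T = const ⇒ T₂ = 251 K, V₂ = 35.6 L.
W = PΔV = 309×(35.6−46.7) kPa·L = -3420 J.
Work done on the gas = −W_by = 3420 J.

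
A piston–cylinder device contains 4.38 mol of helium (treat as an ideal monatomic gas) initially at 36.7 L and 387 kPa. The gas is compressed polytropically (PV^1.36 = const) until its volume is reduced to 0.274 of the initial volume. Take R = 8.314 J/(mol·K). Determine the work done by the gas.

T₁ = P₁V₁/(nR) = 387×36.7/(4.38×8.314) = 390 K.
Polytropic n=1.36: T₂ = T₁(V₁/V₂)^(n−1) = 390×(3.65)^0.36 = 622 K; P₂ = P₁(V₁/V₂)^n = 2250 kPa.
W = (P₁V₁−P₂V₂)/(n−1) = (387×36.7−2250×10.1)/0.36 = -23400 J.

-23400 J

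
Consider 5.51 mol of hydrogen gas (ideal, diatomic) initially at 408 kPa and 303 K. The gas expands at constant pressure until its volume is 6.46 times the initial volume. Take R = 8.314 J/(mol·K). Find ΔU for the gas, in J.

189000 J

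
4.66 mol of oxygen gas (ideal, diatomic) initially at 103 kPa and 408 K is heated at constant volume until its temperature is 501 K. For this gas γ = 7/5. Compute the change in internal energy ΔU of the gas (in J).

V₁ = nRT₁/P₁ = 4.66×8.314×408/103 = 153 L.
Isochoric: V stays 153 L; P/T = const ⇒ T₂ = 501 K, P₂ = 126 kPa.
For an ideal gas ΔU = nCvΔT with Cv = (5/2)R = 20.8 J/(mol·K).
ΔU = 4.66×20.8×(501−408) = 9010 J.

9010 J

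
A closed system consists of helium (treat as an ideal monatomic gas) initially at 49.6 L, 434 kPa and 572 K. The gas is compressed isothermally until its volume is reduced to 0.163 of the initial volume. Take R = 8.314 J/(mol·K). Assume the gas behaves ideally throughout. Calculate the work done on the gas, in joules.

n = P₁V₁/(RT₁) = 434×49.6/(8.314×572) = 4.53 mol.
Isothermal: T stays 572 K; PV = const ⇒ V₂ = 8.08 L, P₂ = 2660 kPa.
W = nRT ln(V₂/V₁) = 4.53×8.314×572×ln(0.163) = -39000 J.
Work done on the gas = −W_by = 39000 J.

39000 J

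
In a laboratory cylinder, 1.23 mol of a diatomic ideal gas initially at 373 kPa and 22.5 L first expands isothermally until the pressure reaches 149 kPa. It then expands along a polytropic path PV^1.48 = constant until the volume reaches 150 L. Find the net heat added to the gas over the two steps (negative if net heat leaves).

T₁ = P₁V₁/(nR) = 373×22.5/(1.23×8.314) = 821 K.
Step 1 — Isothermal: T stays 821 K; PV = const ⇒ V₂ = 56.3 L, P₂ = 149 kPa.
ΔU = 0 (ideal gas, T constant).
W = nRT ln(V₂/V₁) = 1.23×8.314×821×ln(2.50) = 7700 J.
Q = ΔU + W = 7700 J.
State after step 1: P = 149 kPa, V = 56.3 L, T = 821 K.
Step 2 — Polytropic n=1.48: T₂ = T₁(V₁/V₂)^(n−1) = 821×(0.376)^0.48 = 513 K; P₂ = P₁(V₁/V₂)^n = 35.0 kPa.
W = (P₁V₁−P₂V₂)/(n−1) = (149×56.3−35.0×150)/0.48 = 6560 J.
ΔU = nCvΔT = 1.23×20.8×(513−821) = -7870 J.
Q = ΔU + W = -1310 J.
Net over both steps: W = 14300 J, Q = 6390 J, ΔU = -7870 J.

6390 J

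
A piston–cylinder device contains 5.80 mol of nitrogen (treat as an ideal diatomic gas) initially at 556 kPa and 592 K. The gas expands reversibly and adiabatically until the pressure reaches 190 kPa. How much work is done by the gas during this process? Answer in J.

V₁ = nRT₁/P₁ = 5.80×8.314×592/556 = 51.3 L.
Adiabatic: T₂/T₁ = (P₂/P₁)^((γ−1)/γ) ⇒ T₂ = 592×(0.342)^0.286 = 436 K; V₂ = 111 L.
ΔU = nCvΔT = 5.80×20.8×(436−592) = -18900 J.
Q = 0 for an adiabatic process, so W = −ΔU = 18900 J.

18900 J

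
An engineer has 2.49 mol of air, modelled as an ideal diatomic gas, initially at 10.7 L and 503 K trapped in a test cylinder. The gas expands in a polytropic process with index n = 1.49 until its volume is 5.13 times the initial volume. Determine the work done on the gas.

P₁ = nRT₁/V₁ = 2.49×8.314×503/10.7 = 973 kPa.
Polytropic n=1.49: T₂ = T₁(V₁/V₂)^(n−1) = 503×(0.195)^0.49 = 226 K; P₂ = P₁(V₁/V₂)^n = 85.1 kPa.
W = (P₁V₁−P₂V₂)/(n−1) = (973×10.7−85.1×54.9)/0.49 = 11700 J.
Work done on the gas = −W_by = -11700 J.

-11700 J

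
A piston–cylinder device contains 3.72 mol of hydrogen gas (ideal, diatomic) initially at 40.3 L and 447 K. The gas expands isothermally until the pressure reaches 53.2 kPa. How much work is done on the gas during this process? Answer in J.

-25800 J

P₁ = nRT₁/V₁ = 3.72×8.314×447/40.3 = 343 kPa.
Isothermal: T stays 447 K; PV = const ⇒ V₂ = 260 L, P₂ = 53.2 kPa.
W = nRT ln(V₂/V₁) = 3.72×8.314×447×ln(6.45) = 25800 J.
Work done on the gas = −W_by = -25800 J.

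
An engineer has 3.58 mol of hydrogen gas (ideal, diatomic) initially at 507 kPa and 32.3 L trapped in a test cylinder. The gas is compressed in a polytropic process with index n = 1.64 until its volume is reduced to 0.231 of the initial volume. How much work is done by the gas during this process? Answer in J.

T₁ = P₁V₁/(nR) = 507×32.3/(3.58×8.314) = 550 K.
Polytropic n=1.64: T₂ = T₁(V₁/V₂)^(n−1) = 550×(4.33)^0.64 = 1410 K; P₂ = P₁(V₁/V₂)^n = 5610 kPa.
W = (P₁V₁−P₂V₂)/(n−1) = (507×32.3−5610×7.46)/0.64 = -39800 J.

-39800 J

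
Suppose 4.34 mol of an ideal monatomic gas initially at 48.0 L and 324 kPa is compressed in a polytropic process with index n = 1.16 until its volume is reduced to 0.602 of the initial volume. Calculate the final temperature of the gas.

T₁ = P₁V₁/(nR) = 324×48.0/(4.34×8.314) = 431 K.
Polytropic n=1.16: T₂ = T₁(V₁/V₂)^(n−1) = 431×(1.66)^0.16 = 467 K; P₂ = P₁(V₁/V₂)^n = 584 kPa.

467 K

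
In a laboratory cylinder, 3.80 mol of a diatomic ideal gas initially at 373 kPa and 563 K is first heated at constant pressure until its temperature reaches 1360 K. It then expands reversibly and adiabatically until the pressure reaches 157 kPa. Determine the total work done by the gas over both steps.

V₁ = nRT₁/P₁ = 3.80×8.314×563/373 = 47.7 L.
Step 1 — Isobaric: P stays 373 kPa; V/T = const ⇒ T₂ = 1360 K, V₂ = 115 L.
W = PΔV = 373×(115−47.7) kPa·L = 25200 J.
ΔU = nCvΔT = 3.80×20.8×(1360−563) = 62900 J.
Q = ΔU + W = nCpΔT = 88100 J.
State after step 1: P = 373 kPa, V = 115 L, T = 1360 K.
Step 2 — Adiabatic: T₂/T₁ = (P₂/P₁)^((γ−1)/γ) ⇒ T₂ = 1360×(0.421)^0.286 = 1060 K; V₂ = 214 L.
ΔU = nCvΔT = 3.80×20.8×(1060−1360) = -23500 J.
Q = 0 for an adiabatic process, so W = −ΔU = 23500 J.
Net over both steps: W = 48700 J, Q = 88100 J, ΔU = 39400 J.

48700 J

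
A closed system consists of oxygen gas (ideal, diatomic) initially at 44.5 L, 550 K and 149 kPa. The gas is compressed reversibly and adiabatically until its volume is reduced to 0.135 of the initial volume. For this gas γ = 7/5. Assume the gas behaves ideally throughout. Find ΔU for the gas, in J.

n = P₁V₁/(RT₁) = 149×44.5/(8.314×550) = 1.45 mol.
Adiabatic: TV^(γ−1) = const ⇒ T₂ = 550×(7.41)^0.400 = 1230 K; PV^γ = const ⇒ P₂ = 2460 kPa.
For an ideal gas ΔU = nCvΔT with Cv = (5/2)R = 20.8 J/(mol·K).
ΔU = 1.45×20.8×(1230−550) = 20400 J.

20400 J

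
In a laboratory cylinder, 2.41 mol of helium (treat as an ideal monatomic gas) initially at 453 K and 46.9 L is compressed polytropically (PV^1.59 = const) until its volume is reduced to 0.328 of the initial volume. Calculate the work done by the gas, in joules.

-14300 J

P₁ = nRT₁/V₁ = 2.41×8.314×453/46.9 = 194 kPa.
Polytropic n=1.59: T₂ = T₁(V₁/V₂)^(n−1) = 453×(3.05)^0.59 = 874 K; P₂ = P₁(V₁/V₂)^n = 1140 kPa.
W = (P₁V₁−P₂V₂)/(n−1) = (194×46.9−1140×15.4)/0.59 = -14300 J.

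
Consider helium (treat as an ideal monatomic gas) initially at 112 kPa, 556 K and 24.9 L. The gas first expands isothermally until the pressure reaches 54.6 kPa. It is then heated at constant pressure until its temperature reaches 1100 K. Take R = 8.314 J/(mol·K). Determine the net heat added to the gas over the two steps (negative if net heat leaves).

8830 J

n = P₁V₁/(RT₁) = 112×24.9/(8.314×556) = 0.603 mol.
Step 1 — Isothermal: T stays 556 K; PV = const ⇒ V₂ = 51.1 L, P₂ = 54.6 kPa.
ΔU = 0 (ideal gas, T constant).
W = nRT ln(V₂/V₁) = 0.603×8.314×556×ln(2.05) = 2000 J.
Q = ΔU + W = 2000 J.
State after step 1: P = 54.6 kPa, V = 51.1 L, T = 556 K.
Step 2 — Isobaric: P stays 54.6 kPa; V/T = const ⇒ T₂ = 1100 K, V₂ = 101 L.
W = PΔV = 54.6×(101−51.1) kPa·L = 2730 J.
ΔU = nCvΔT = 0.603×12.5×(1100−556) = 4090 J.
Q = ΔU + W = nCpΔT = 6820 J.
Net over both steps: W = 4730 J, Q = 8830 J, ΔU = 4090 J.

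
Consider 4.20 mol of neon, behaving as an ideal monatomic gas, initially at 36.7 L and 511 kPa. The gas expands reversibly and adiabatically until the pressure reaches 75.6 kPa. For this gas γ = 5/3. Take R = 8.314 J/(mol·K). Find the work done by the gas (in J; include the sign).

T₁ = P₁V₁/(nR) = 511×36.7/(4.20×8.314) = 537 K.
Adiabatic: T₂/T₁ = (P₂/P₁)^((γ−1)/γ) ⇒ T₂ = 537×(0.148)^0.400 = 250 K; V₂ = 116 L.
ΔU = nCvΔT = 4.20×12.5×(250−537) = -15000 J.
Q = 0 for an adiabatic process, so W = −ΔU = 15000 J.

15000 J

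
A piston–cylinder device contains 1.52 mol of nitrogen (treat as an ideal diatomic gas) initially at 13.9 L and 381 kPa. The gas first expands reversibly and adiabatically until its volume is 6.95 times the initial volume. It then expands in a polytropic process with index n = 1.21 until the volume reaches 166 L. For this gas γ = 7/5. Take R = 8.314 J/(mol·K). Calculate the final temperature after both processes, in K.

172 K

T₁ = P₁V₁/(nR) = 381×13.9/(1.52×8.314) = 419 K.
Step 1 — Adiabatic: TV^(γ−1) = const ⇒ T₂ = 419×(0.144)^0.400 = 193 K; PV^γ = const ⇒ P₂ = 25.2 kPa.
ΔU = nCvΔT = 1.52×20.8×(193−419) = -7140 J.
Q = 0 for an adiabatic process, so W = −ΔU = 7140 J.
State after step 1: P = 25.2 kPa, V = 96.6 L, T = 193 K.
Step 2 — Polytropic n=1.21: T₂ = T₁(V₁/V₂)^(n−1) = 193×(0.582)^0.21 = 172 K; P₂ = P₁(V₁/V₂)^n = 13.1 kPa.
W = (P₁V₁−P₂V₂)/(n−1) = (25.2×96.6−13.1×166)/0.21 = 1250 J.
ΔU = nCvΔT = 1.52×20.8×(172−193) = -655 J.
Q = ΔU + W = 593 J.
Net over both steps: W = 8390 J, Q = 593 J, ΔU = -7800 J.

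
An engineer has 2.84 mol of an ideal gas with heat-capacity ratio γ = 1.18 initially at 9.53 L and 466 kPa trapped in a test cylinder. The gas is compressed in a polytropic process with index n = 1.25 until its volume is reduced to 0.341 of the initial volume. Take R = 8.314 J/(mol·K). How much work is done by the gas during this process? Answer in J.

-5480 J

T₁ = P₁V₁/(nR) = 466×9.53/(2.84×8.314) = 188 K.
Polytropic n=1.25: T₂ = T₁(V₁/V₂)^(n−1) = 188×(2.93)^0.25 = 246 K; P₂ = P₁(V₁/V₂)^n = 1790 kPa.
W = (P₁V₁−P₂V₂)/(n−1) = (466×9.53−1790×3.25)/0.25 = -5480 J.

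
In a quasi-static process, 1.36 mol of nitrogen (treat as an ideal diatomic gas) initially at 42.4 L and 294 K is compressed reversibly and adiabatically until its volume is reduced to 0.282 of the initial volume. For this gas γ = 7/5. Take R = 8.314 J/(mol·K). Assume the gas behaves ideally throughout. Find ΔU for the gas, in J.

P₁ = nRT₁/V₁ = 1.36×8.314×294/42.4 = 78.4 kPa.
Adiabatic: TV^(γ−1) = const ⇒ T₂ = 294×(3.55)^0.400 = 488 K; PV^γ = const ⇒ P₂ = 461 kPa.
For an ideal gas ΔU = nCvΔT with Cv = (5/2)R = 20.8 J/(mol·K).
ΔU = 1.36×20.8×(488−294) = 5480 J.

5480 J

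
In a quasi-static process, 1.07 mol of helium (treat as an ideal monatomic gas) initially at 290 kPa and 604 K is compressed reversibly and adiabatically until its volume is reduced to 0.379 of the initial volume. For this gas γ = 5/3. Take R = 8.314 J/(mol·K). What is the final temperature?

1150 K

V₁ = nRT₁/P₁ = 1.07×8.314×604/290 = 18.5 L.
Adiabatic: TV^(γ−1) = const ⇒ T₂ = 604×(2.64)^0.667 = 1150 K; PV^γ = const ⇒ P₂ = 1460 kPa.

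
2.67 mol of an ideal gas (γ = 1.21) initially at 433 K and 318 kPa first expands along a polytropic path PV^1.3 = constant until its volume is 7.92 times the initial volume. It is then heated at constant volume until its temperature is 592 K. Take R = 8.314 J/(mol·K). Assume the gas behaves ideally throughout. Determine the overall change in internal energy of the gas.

16800 J

V₁ = nRT₁/P₁ = 2.67×8.314×433/318 = 30.2 L.
Step 1 — Polytropic n=1.3: T₂ = T₁(V₁/V₂)^(n−1) = 433×(0.126)^0.30 = 233 K; P₂ = P₁(V₁/V₂)^n = 21.6 kPa.
W = (P₁V₁−P₂V₂)/(n−1) = (318×30.2−21.6×239)/0.30 = 14800 J.
ΔU = nCvΔT = 2.67×39.6×(233−433) = -21200 J.
Q = ΔU + W = -6350 J.
State after step 1: P = 21.6 kPa, V = 239 L, T = 233 K.
Step 2 — Isochoric: V stays 239 L; P/T = const ⇒ T₂ = 592 K, P₂ = 54.9 kPa.
W = 0 (no volume change).
ΔU = nCvΔT = 2.67×39.6×(592−233) = 38000 J.
Q = ΔU = 38000 J.
Net over both steps: W = 14800 J, Q = 31600 J, ΔU = 16800 J.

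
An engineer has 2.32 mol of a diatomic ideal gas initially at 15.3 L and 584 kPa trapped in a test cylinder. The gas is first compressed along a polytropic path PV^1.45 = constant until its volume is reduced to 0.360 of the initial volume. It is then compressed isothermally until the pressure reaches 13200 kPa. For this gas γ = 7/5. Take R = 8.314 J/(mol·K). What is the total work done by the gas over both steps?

T₁ = P₁V₁/(nR) = 584×15.3/(2.32×8.314) = 463 K.
Step 1 — Polytropic n=1.45: T₂ = T₁(V₁/V₂)^(n−1) = 463×(2.78)^0.45 = 734 K; P₂ = P₁(V₁/V₂)^n = 2570 kPa.
W = (P₁V₁−P₂V₂)/(n−1) = (584×15.3−2570×5.51)/0.45 = -11600 J.
ΔU = nCvΔT = 2.32×20.8×(734−463) = 13000 J.
Q = ΔU + W = 1450 J.
State after step 1: P = 2570 kPa, V = 5.51 L, T = 734 K.
Step 2 — Isothermal: T stays 734 K; PV = const ⇒ V₂ = 1.07 L, P₂ = 13200 kPa.
ΔU = 0 (ideal gas, T constant).
W = nRT ln(V₂/V₁) = 2.32×8.314×734×ln(0.195) = -23200 J.
Q = ΔU + W = -23200 J.
Net over both steps: W = -34700 J, Q = -21700 J, ΔU = 13000 J.

-34700 J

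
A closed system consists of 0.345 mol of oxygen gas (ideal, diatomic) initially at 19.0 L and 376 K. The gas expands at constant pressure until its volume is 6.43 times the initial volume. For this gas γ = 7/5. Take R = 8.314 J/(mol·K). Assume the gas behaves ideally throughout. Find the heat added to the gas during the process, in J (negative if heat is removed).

20500 J

P₁ = nRT₁/V₁ = 0.345×8.314×376/19.0 = 56.8 kPa.
Isobaric: P stays 56.8 kPa; V/T = const ⇒ T₂ = 2420 K, V₂ = 122 L.
W = PΔV = 56.8×(122−19.0) kPa·L = 5860 J.
ΔU = nCvΔT = 0.345×20.8×(2420−376) = 14600 J.
Q = ΔU + W = nCpΔT = 20500 J.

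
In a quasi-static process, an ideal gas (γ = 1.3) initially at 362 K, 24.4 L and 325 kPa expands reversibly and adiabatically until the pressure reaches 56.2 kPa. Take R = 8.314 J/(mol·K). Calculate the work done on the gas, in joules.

n = P₁V₁/(RT₁) = 325×24.4/(8.314×362) = 2.63 mol.
Adiabatic: T₂/T₁ = (P₂/P₁)^((γ−1)/γ) ⇒ T₂ = 362×(0.173)^0.231 = 241 K; V₂ = 94.1 L.
ΔU = nCvΔT = 2.63×27.7×(241−362) = -8800 J.
Q = 0 for an adiabatic process, so W = −ΔU = 8800 J.
Work done on the gas = −W_by = -8800 J.

-8800 J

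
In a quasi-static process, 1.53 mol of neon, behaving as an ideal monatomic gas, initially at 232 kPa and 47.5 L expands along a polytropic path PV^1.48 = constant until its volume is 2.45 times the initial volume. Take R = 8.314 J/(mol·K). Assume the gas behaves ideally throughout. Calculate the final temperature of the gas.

T₁ = P₁V₁/(nR) = 232×47.5/(1.53×8.314) = 866 K.
Polytropic n=1.48: T₂ = T₁(V₁/V₂)^(n−1) = 866×(0.408)^0.48 = 563 K; P₂ = P₁(V₁/V₂)^n = 61.6 kPa.

563 K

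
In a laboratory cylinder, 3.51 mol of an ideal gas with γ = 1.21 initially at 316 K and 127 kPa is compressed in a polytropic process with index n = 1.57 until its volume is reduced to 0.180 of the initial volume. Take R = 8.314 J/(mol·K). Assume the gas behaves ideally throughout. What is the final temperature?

840 K

V₁ = nRT₁/P₁ = 3.51×8.314×316/127 = 72.6 L.
Polytropic n=1.57: T₂ = T₁(V₁/V₂)^(n−1) = 316×(5.56)^0.57 = 840 K; P₂ = P₁(V₁/V₂)^n = 1880 kPa.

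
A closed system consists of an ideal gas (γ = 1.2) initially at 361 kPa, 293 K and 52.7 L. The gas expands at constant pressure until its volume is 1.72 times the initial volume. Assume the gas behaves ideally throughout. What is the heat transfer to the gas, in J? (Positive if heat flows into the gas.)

82200 J

n = P₁V₁/(RT₁) = 361×52.7/(8.314×293) = 7.81 mol.
Isobaric: P stays 361 kPa; V/T = const ⇒ T₂ = 504 K, V₂ = 90.6 L.
W = PΔV = 361×(90.6−52.7) kPa·L = 13700 J.
ΔU = nCvΔT = 7.81×41.6×(504−293) = 68500 J.
Q = ΔU + W = nCpΔT = 82200 J.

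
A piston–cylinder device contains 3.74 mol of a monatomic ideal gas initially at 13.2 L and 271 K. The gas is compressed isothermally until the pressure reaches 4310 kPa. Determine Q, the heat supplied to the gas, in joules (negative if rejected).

P₁ = nRT₁/V₁ = 3.74×8.314×271/13.2 = 638 kPa.
Isothermal: T stays 271 K; PV = const ⇒ V₂ = 1.96 L, P₂ = 4310 kPa.
ΔU = 0 (ideal gas, T constant).
W = nRT ln(V₂/V₁) = 3.74×8.314×271×ln(0.148) = -16100 J.
Q = ΔU + W = -16100 J.

-16100 J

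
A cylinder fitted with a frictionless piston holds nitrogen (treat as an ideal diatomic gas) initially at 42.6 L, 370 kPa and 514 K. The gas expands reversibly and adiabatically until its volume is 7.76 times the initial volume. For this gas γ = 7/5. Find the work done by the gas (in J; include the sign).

22000 J

n = P₁V₁/(RT₁) = 370×42.6/(8.314×514) = 3.69 mol.
Adiabatic: TV^(γ−1) = const ⇒ T₂ = 514×(0.129)^0.400 = 226 K; PV^γ = const ⇒ P₂ = 21.0 kPa.
ΔU = nCvΔT = 3.69×20.8×(226−514) = -22000 J.
Q = 0 for an adiabatic process, so W = −ΔU = 22000 J.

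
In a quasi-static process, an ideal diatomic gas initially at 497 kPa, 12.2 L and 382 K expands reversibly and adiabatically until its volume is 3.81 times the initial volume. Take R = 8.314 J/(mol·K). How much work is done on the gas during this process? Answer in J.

-6280 J

n = P₁V₁/(RT₁) = 497×12.2/(8.314×382) = 1.91 mol.
Adiabatic: TV^(γ−1) = const ⇒ T₂ = 382×(0.262)^0.400 = 224 K; PV^γ = const ⇒ P₂ = 76.4 kPa.
ΔU = nCvΔT = 1.91×20.8×(224−382) = -6280 J.
Q = 0 for an adiabatic process, so W = −ΔU = 6280 J.
Work done on the gas = −W_by = -6280 J.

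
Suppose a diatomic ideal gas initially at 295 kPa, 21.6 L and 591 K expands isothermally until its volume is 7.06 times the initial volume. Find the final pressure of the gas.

Isothermal: T stays 591 K; PV = const ⇒ V₂ = 152 L, P₂ = 41.8 kPa.

41.8 kPa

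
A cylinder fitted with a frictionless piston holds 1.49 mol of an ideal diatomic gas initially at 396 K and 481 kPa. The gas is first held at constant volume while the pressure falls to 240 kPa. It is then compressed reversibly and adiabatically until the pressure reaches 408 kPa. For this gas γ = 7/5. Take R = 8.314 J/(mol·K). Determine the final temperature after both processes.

230 K

V₁ = nRT₁/P₁ = 1.49×8.314×396/481 = 10.2 L.
Step 1 — Isochoric: V stays 10.2 L; P/T = const ⇒ T₂ = 198 K, P₂ = 240 kPa.
W = 0 (no volume change).
ΔU = nCvΔT = 1.49×20.8×(198−396) = -6140 J.
Q = ΔU = -6140 J.
State after step 1: P = 240 kPa, V = 10.2 L, T = 198 K.
Step 2 — Adiabatic: T₂/T₁ = (P₂/P₁)^((γ−1)/γ) ⇒ T₂ = 198×(1.70)^0.286 = 230 K; V₂ = 6.98 L.
ΔU = nCvΔT = 1.49×20.8×(230−198) = 1000 J.
Q = 0 for an adiabatic process, so W = −ΔU = -1000 J.
Net over both steps: W = -1000 J, Q = -6140 J, ΔU = -5140 J.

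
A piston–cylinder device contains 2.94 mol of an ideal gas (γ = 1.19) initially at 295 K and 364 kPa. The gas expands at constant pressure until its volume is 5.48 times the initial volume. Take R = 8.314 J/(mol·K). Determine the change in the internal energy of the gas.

V₁ = nRT₁/P₁ = 2.94×8.314×295/364 = 19.8 L.
Isobaric: P stays 364 kPa; V/T = const ⇒ T₂ = 1620 K, V₂ = 109 L.
For an ideal gas ΔU = nCvΔT with Cv = R/(γ−1) = 43.8 J/(mol·K).
ΔU = 2.94×43.8×(1620−295) = 170000 J.

170000 J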